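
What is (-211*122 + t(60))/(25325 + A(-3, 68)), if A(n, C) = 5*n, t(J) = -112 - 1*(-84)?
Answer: -2577/2531 ≈ -1.0182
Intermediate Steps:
t(J) = -28 (t(J) = -112 + 84 = -28)
(-211*122 + t(60))/(25325 + A(-3, 68)) = (-211*122 - 28)/(25325 + 5*(-3)) = (-25742 - 28)/(25325 - 15) = -25770/25310 = -25770*1/25310 = -2577/2531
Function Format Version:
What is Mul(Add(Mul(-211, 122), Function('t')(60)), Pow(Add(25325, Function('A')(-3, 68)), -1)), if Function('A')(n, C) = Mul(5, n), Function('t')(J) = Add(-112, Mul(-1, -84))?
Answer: Rational(-2577, 2531) ≈ -1.0182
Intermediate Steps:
Function('t')(J) = -28 (Function('t')(J) = Add(-112, 84) = -28)
Mul(Add(Mul(-211, 122), Function('t')(60)), Pow(Add(25325, Function('A')(-3, 68)), -1)) = Mul(Add(Mul(-211, 122), -28), Pow(Add(25325, Mul(5, -3)), -1)) = Mul(Add(-25742, -28), Pow(Add(25325, -15), -1)) = Mul(-25770, Pow(25310, -1)) = Mul(-25770, Rational(1, 25310)) = Rational(-2577, 2531)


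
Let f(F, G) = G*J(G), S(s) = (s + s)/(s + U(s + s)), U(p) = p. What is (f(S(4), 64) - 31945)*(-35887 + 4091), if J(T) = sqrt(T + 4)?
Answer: 1015723220 - 4069888*sqrt(17) ≈ 9.9894e+8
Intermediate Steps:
J(T) = sqrt(4 + T)
S(s) = 2/3 (S(s) = (s + s)/(s + (s + s)) = (2*s)/(s + 2*s) = (2*s)/((3*s)) = (2*s)*(1/(3*s)) = 2/3)
f(F, G) = G*sqrt(4 + G)
(f(S(4), 64) - 31945)*(-35887 + 4091) = (64*sqrt(4 + 64) - 31945)*(-35887 + 4091) = (64*sqrt(68) - 31945)*(-31796) = (64*(2*sqrt(17)) - 31945)*(-31796) = (128*sqrt(17) - 31945)*(-31796) = (-31945 + 128*sqrt(17))*(-31796) = 1015723220 - 4069888*sqrt(17)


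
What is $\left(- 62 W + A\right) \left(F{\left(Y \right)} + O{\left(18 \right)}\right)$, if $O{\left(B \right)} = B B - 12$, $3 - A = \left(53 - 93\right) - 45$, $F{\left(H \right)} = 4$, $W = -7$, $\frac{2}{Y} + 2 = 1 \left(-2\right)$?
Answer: $164952$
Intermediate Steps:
$Y = - \frac{1}{2}$ ($Y = \frac{2}{-2 + 1 \left(-2\right)} = \frac{2}{-2 - 2} = \frac{2}{-4} = 2 \left(- \frac{1}{4}\right) = - \frac{1}{2} \approx -0.5$)
$A = 88$ ($A = 3 - \left(\left(53 - 93\right) - 45\right) = 3 - \left(-40 - 45\right) = 3 - -85 = 3 + 85 = 88$)
$O{\left(B \right)} = -12 + B^{2}$ ($O{\left(B \right)} = B^{2} - 12 = -12 + B^{2}$)
$\left(- 62 W + A\right) \left(F{\left(Y \right)} + O{\left(18 \right)}\right) = \left(\left(-62\right) \left(-7\right) + 88\right) \left(4 - \left(12 - 18^{2}\right)\right) = \left(434 + 88\right) \left(4 + \left(-12 + 324\right)\right) = 522 \left(4 + 312\right) = 522 \cdot 316 = 164952$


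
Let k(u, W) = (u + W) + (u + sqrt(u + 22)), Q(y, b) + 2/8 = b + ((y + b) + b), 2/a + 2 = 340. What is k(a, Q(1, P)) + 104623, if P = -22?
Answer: 70681047/676 + sqrt(3719)/13 ≈ 1.0456e+5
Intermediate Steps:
a = 1/169 (a = 2/(-2 + 340) = 2/338 = 2*(1/338) = 1/169 ≈ 0.0059172)
Q(y, b) = -1/4 + y + 3*b (Q(y, b) = -1/4 + (b + ((y + b) + b)) = -1/4 + (b + ((b + y) + b)) = -1/4 + (b + (y + 2*b)) = -1/4 + (y + 3*b) = -1/4 + y + 3*b)
k(u, W) = W + sqrt(22 + u) + 2*u (k(u, W) = (W + u) + (u + sqrt(22 + u)) = W + sqrt(22 + u) + 2*u)
k(a, Q(1, P)) + 104623 = ((-1/4 + 1 + 3*(-22)) + sqrt(22 + 1/169) + 2*(1/169)) + 104623 = ((-1/4 + 1 - 66) + sqrt(3719/169) + 2/169) + 104623 = (-261/4 + sqrt(3719)/13 + 2/169) + 104623 = (-44101/676 + sqrt(3719)/13) + 104623 = 70681047/676 + sqrt(3719)/13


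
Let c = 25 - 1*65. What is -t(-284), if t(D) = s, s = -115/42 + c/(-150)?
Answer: 173/70 ≈ 2.4714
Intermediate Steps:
c = -40 (c = 25 - 65 = -40)
s = -173/70 (s = -115/42 - 40/(-150) = -115*1/42 - 40*(-1/150) = -115/42 + 4/15 = -173/70 ≈ -2.4714)
t(D) = -173/70
-t(-284) = -1*(-173/70) = 173/70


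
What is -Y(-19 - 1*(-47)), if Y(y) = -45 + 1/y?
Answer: 1259/28 ≈ 44.964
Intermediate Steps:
-Y(-19 - 1*(-47)) = -(-45 + 1/(-19 - 1*(-47))) = -(-45 + 1/(-19 + 47)) = -(-45 + 1/28) = -1*(-1259/28) = 1259/28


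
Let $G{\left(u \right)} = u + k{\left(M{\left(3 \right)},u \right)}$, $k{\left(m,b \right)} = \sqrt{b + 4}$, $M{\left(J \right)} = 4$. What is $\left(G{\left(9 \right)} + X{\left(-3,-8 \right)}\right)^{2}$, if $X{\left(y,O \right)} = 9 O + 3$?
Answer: $\left(60 - \sqrt{13}\right)^{2} \approx 3180.3$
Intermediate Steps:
$k{\left(m,b \right)} = \sqrt{4 + b}$
$X{\left(y,O \right)} = 3 + 9 O$
$G{\left(u \right)} = u + \sqrt{4 + u}$
$\left(G{\left(9 \right)} + X{\left(-3,-8 \right)}\right)^{2} = \left(\left(9 + \sqrt{4 + 9}\right) + \left(3 + 9 \left(-8\right)\right)\right)^{2} = \left(\left(9 + \sqrt{13}\right) + \left(3 - 72\right)\right)^{2} = \left(\left(9 + \sqrt{13}\right) - 69\right)^{2} = \left(-60 + \sqrt{13}\right)^{2}$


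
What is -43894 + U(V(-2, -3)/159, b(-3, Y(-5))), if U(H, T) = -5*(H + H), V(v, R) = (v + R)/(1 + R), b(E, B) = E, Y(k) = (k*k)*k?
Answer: -6979171/159 ≈ -43894.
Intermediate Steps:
Y(k) = k³ (Y(k) = k²*k = k³)
V(v, R) = (R + v)/(1 + R)
U(H, T) = -10*H
-43894 + U(V(-2, -3)/159, b(-3, Y(-5))) = -43894 - 10*(-3 - 2)/(1 - 3)/159 = -43894 - 10*-5/(-2)/159 = -43894 - 10*(-½*(-5))/159 = -43894 - 25/159 = -6979171/159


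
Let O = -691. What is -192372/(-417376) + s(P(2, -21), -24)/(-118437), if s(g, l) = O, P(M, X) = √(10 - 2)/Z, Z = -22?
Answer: 5768092345/12358190328 ≈ 0.46674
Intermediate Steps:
P(M, X) = -√2/11 (P(M, X) = √(10 - 2)/(-22) = √8*(-1/22) = (2*√2)*(-1/22) = -√2/11)
s(g, l) = -691
-192372/(-417376) + s(P(2, -21), -24)/(-118437) = -192372/(-417376) - 691/(-118437) = -192372*(-1/417376) - 691*(-1/118437) = 48093/104344 + 691/118437 = 5768092345/12358190328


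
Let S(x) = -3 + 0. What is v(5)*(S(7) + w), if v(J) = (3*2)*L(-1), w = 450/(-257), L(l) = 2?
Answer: -14652/257 ≈ -57.012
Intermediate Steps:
w = -450/257 (w = 450*(-1/257) = -450/257 ≈ -1.7510)
v(J) = 12 (v(J) = (3*2)*2 = 6*2 = 12)
S(x) = -3
v(5)*(S(7) + w) = 12*(-3 - 450/257) = 12*(-1221/257) = -14652/257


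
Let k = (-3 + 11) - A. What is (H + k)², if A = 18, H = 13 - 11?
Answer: 64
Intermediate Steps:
H = 2
k = -10 (k = (-3 + 11) - 1*18 = 8 - 18 = -10)
(H + k)² = (2 - 10)² = (-8)² = 64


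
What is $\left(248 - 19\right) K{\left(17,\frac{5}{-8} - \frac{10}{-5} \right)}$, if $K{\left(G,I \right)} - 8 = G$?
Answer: $5725$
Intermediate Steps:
$K{\left(G,I \right)} = 8 + G$
$\left(248 - 19\right) K{\left(17,\frac{5}{-8} - \frac{10}{-5} \right)} = \left(248 - 19\right) \left(8 + 17\right) = 229 \cdot 25 = 5725$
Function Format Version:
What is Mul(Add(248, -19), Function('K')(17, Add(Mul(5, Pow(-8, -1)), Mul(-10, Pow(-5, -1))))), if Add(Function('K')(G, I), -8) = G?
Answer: 5725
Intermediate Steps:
Function('K')(G, I) = Add(8, G)
Mul(Add(248, -19), Function('K')(17, Add(Mul(5, Pow(-8, -1)), Mul(-10, Pow(-5, -1))))) = Mul(Add(248, -19), Add(8, 17)) = Mul(229, 25) = 5725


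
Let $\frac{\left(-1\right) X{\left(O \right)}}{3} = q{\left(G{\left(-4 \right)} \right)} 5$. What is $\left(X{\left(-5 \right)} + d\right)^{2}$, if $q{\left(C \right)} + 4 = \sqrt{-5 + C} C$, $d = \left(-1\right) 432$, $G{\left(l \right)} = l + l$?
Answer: $-48816 - 89280 i \sqrt{13} \approx -48816.0 - 3.219 \cdot 10^{5} i$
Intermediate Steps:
$G{\left(l \right)} = 2 l$
$d = -432$
$q{\left(C \right)} = -4 + C \sqrt{-5 + C}$ ($q{\left(C \right)} = -4 + \sqrt{-5 + C} C = -4 + C \sqrt{-5 + C}$)
$X{\left(O \right)} = 60 + 120 i \sqrt{13}$ ($X{\left(O \right)} = - 3 \left(-4 + 2 \left(-4\right) \sqrt{-5 + 2 \left(-4\right)}\right) 5 = - 3 \left(-4 - 8 \sqrt{-5 - 8}\right) 5 = - 3 \left(-4 - 8 \sqrt{-13}\right) 5 = - 3 \left(-4 - 8 i \sqrt{13}\right) 5 = - 3 \left(-20 - 40 i \sqrt{13}\right) = 60 + 120 i \sqrt{13}$)
$\left(X{\left(-5 \right)} + d\right)^{2} = \left(\left(60 + 120 i \sqrt{13}\right) - 432\right)^{2} = \left(-372 + 120 i \sqrt{13}\right)^{2}$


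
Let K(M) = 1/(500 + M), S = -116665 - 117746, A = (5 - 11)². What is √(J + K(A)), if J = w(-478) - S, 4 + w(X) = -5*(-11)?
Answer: √16839998822/268 ≈ 484.21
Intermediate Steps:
A = 36 (A = (-6)² = 36)
w(X) = 51 (w(X) = -4 - 5*(-11) = -4 + 55 = 51)
S = -234411
J = 234462 (J = 51 - 1*(-234411) = 51 + 234411 = 234462)
√(J + K(A)) = √(234462 + 1/(500 + 36)) = √(234462 + 1/536) = √(125671633/536) = √16839998822/268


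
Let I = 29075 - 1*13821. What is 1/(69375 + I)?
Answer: 1/84629 ≈ 1.1816e-5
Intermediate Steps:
I = 15254 (I = 29075 - 13821 = 15254)
1/(69375 + I) = 1/(69375 + 15254) = 1/84629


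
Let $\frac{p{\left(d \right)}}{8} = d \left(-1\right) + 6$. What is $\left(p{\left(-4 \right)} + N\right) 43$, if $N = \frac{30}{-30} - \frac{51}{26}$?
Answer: $\frac{86129}{26} \approx 3312.7$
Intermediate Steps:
$p{\left(d \right)} = 48 - 8 d$ ($p{\left(d \right)} = 8 \left(d \left(-1\right) + 6\right) = 8 \left(- d + 6\right) = 8 \left(6 - d\right) = 48 - 8 d$)
$N = - \frac{77}{26}$ ($N = 30 \left(- \frac{1}{30}\right) - \frac{51}{26} = -1 - \frac{51}{26} = - \frac{77}{26} \approx -2.9615$)
$\left(p{\left(-4 \right)} + N\right) 43 = \left(\left(48 - -32\right) - \frac{77}{26}\right) 43 = \left(\left(48 + 32\right) - \frac{77}{26}\right) 43 = \left(80 - \frac{77}{26}\right) 43 = \frac{2003}{26} \cdot 43 = \frac{86129}{26}$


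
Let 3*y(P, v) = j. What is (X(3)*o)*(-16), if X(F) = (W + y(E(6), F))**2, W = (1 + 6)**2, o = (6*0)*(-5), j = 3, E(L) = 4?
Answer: 0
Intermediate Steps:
y(P, v) = 1 (y(P, v) = (1/3)*3 = 1)
o = 0 (o = 0*(-5) = 0)
W = 49 (W = 7**2 = 49)
X(F) = 2500 (X(F) = (49 + 1)**2 = 50**2 = 2500)
(X(3)*o)*(-16) = (2500*0)*(-16) = 0*(-16) = 0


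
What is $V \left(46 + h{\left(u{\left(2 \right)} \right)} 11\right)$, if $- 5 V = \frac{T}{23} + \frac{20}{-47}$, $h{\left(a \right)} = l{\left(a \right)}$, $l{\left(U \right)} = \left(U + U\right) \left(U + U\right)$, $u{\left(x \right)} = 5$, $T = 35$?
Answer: $- \frac{271602}{1081} \approx -251.25$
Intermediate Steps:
$l{\left(U \right)} = 4 U^{2}$ ($l{\left(U \right)} = 2 U 2 U = 4 U^{2}$)
$h{\left(a \right)} = 4 a^{2}$
$V = - \frac{237}{1081}$ ($V = - \frac{\frac{35}{23} + \frac{20}{-47}}{5} = - \frac{35 \cdot \frac{1}{23} + 20 \left(- \frac{1}{47}\right)}{5} = - \frac{\frac{35}{23} - \frac{20}{47}}{5} = \left(- \frac{1}{5}\right) \frac{1185}{1081} = - \frac{237}{1081} \approx -0.21924$)
$V \left(46 + h{\left(u{\left(2 \right)} \right)} 11\right) = - \frac{237 \left(46 + 4 \cdot 5^{2} \cdot 11\right)}{1081} = - \frac{237 \left(46 + 4 \cdot 25 \cdot 11\right)}{1081} = - \frac{237 \left(46 + 100 \cdot 11\right)}{1081} = - \frac{237 \left(46 + 1100\right)}{1081} = \left(- \frac{237}{1081}\right) 1146 = - \frac{271602}{1081}$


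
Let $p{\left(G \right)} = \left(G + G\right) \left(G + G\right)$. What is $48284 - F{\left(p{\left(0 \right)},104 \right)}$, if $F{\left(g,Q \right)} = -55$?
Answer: $48339$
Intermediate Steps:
$p{\left(G \right)} = 4 G^{2}$ ($p{\left(G \right)} = 2 G 2 G = 4 G^{2}$)
$48284 - F{\left(p{\left(0 \right)},104 \right)} = 48284 - -55 = 48284 + 55 = 48339$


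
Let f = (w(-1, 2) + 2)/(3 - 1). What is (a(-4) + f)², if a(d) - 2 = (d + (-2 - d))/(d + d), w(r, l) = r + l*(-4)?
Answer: 25/16 ≈ 1.5625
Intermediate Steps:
w(r, l) = r - 4*l
a(d) = 2 - 1/d (a(d) = 2 + (d + (-2 - d))/(d + d) = 2 - 2*1/(2*d) = 2 - 1/d)
f = -7/2 (f = ((-1 - 4*2) + 2)/(3 - 1) = ((-1 - 8) + 2)/2 = (-9 + 2)*(½) = -7*½ = -7/2 ≈ -3.5000)
(a(-4) + f)² = ((2 - 1/(-4)) - 7/2)² = ((2 - 1*(-¼)) - 7/2)² = ((2 + ¼) - 7/2)² = (9/4 - 7/2)² = (-5/4)² = 25/16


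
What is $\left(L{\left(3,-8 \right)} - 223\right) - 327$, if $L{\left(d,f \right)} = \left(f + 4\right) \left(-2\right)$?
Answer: $-542$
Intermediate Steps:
$L{\left(d,f \right)} = -8 - 2 f$ ($L{\left(d,f \right)} = \left(4 + f\right) \left(-2\right) = -8 - 2 f$)
$\left(L{\left(3,-8 \right)} - 223\right) - 327 = \left(\left(-8 - -16\right) - 223\right) - 327 = \left(\left(-8 + 16\right) - 223\right) - 327 = \left(8 - 223\right) - 327 = -215 - 327 = -542$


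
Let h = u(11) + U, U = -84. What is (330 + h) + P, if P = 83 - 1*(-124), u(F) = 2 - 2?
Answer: 453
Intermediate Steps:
u(F) = 0
h = -84 (h = 0 - 84 = -84)
P = 207 (P = 83 + 124 = 207)
(330 + h) + P = (330 - 84) + 207 = 246 + 207 = 453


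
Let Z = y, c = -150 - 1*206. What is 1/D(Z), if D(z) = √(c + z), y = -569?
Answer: -I*√37/185 ≈ -0.03288*I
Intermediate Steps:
c = -356 (c = -150 - 206 = -356)
Z = -569
D(z) = √(-356 + z)
1/D(Z) = 1/(√(-356 - 569)) = 1/(√(-925)) = 1/(5*I*√37) = -I*√37/185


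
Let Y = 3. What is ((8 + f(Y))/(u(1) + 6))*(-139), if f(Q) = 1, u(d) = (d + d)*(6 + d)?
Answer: -1251/20 ≈ -62.550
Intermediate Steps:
u(d) = 2*d*(6 + d) (u(d) = (2*d)*(6 + d) = 2*d*(6 + d))
((8 + f(Y))/(u(1) + 6))*(-139) = ((8 + 1)/(2*1*(6 + 1) + 6))*(-139) = (9/(2*1*7 + 6))*(-139) = (9/(14 + 6))*(-139) = (9/20)*(-139) = -1251/20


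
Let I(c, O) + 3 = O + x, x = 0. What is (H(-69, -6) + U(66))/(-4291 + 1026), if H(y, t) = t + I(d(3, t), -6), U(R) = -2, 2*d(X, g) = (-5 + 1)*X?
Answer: 17/3265 ≈ 0.0052067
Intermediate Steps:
d(X, g) = -2*X (d(X, g) = ((-5 + 1)*X)/2 = (-4*X)/2 = -2*X)
I(c, O) = -3 + O (I(c, O) = -3 + (O + 0) = -3 + O)
H(y, t) = -9 + t (H(y, t) = t + (-3 - 6) = t - 9 = -9 + t)
(H(-69, -6) + U(66))/(-4291 + 1026) = ((-9 - 6) - 2)/(-4291 + 1026) = (-15 - 2)/(-3265) = -17*(-1/3265) = 17/3265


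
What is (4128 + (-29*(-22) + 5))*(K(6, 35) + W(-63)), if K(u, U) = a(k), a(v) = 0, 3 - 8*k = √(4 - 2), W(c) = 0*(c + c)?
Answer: 0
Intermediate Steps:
W(c) = 0 (W(c) = 0*(2*c) = 0)
k = 3/8 - √2/8 (k = 3/8 - √(4 - 2)/8 = 3/8 - √2/8 ≈ 0.19822)
K(u, U) = 0
(4128 + (-29*(-22) + 5))*(K(6, 35) + W(-63)) = (4128 + (-29*(-22) + 5))*(0 + 0) = (4128 + (638 + 5))*0 = (4128 + 643)*0 = 4771*0 = 0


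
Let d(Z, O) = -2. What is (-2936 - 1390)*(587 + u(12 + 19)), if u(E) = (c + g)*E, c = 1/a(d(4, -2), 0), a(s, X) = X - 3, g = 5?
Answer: -3165190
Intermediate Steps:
a(s, X) = -3 + X
c = -1/3 (c = 1/(-3 + 0) = 1/(-3) = -1/3 ≈ -0.33333)
u(E) = 14*E/3 (u(E) = (-1/3 + 5)*E = 14*E/3)
(-2936 - 1390)*(587 + u(12 + 19)) = (-2936 - 1390)*(587 + 14*(12 + 19)/3) = -4326*(587 + (14/3)*31) = -4326*(587 + 434/3) = -4326*2195/3 = -3165190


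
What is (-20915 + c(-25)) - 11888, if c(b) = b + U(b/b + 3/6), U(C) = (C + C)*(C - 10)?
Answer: -65707/2 ≈ -32854.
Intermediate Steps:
U(C) = 2*C*(-10 + C) (U(C) = (2*C)*(-10 + C) = 2*C*(-10 + C))
c(b) = -51/2 + b (c(b) = b + 2*(b/b + 3/6)*(-10 + (b/b + 3/6)) = b + 2*(1 + 3*(⅙))*(-10 + (1 + 3*(⅙))) = b + 2*(1 + ½)*(-10 + (1 + ½)) = b + 2*(3/2)*(-10 + 3/2) = b + 2*(3/2)*(-17/2) = b - 51/2 = -51/2 + b)
(-20915 + c(-25)) - 11888 = (-20915 + (-51/2 - 25)) - 11888 = (-20915 - 101/2) - 11888 = -41931/2 - 11888 = -65707/2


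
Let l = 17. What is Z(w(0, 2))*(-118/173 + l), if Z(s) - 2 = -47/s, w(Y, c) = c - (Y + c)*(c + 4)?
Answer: 189141/1730 ≈ 109.33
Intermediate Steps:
w(Y, c) = c - (4 + c)*(Y + c) (w(Y, c) = c - (Y + c)*(4 + c) = c - (4 + c)*(Y + c))
Z(s) = 2 - 47/s
Z(w(0, 2))*(-118/173 + l) = (2 - 47/(-1*2² - 4*0 - 3*2 - 1*0*2))*(-118/173 + 17) = (2 - 47/(-1*4 + 0 - 6 + 0))*(-118*1/173 + 17) = (2 - 47/(-4 + 0 - 6 + 0))*(-118/173 + 17) = (2 - 47/(-10))*(2823/173) = (2 - 47*(-⅒))*(2823/173) = (2 + 47/10)*(2823/173) = (67/10)*(2823/173) = 189141/1730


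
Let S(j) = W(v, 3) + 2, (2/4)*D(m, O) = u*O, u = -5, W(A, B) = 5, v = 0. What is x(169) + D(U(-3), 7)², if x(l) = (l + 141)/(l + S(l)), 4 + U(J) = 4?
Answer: 431355/88 ≈ 4901.8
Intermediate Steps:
U(J) = 0 (U(J) = -4 + 4 = 0)
D(m, O) = -10*O (D(m, O) = 2*(-5*O) = -10*O)
S(j) = 7 (S(j) = 5 + 2 = 7)
x(l) = (141 + l)/(7 + l) (x(l) = (l + 141)/(l + 7) = (141 + l)/(7 + l))
x(169) + D(U(-3), 7)² = (141 + 169)/(7 + 169) + (-10*7)² = 310/176 + (-70)² = (1/176)*310 + 4900 = 155/88 + 4900 = 431355/88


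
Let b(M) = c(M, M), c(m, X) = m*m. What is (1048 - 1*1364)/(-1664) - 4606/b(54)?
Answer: -421433/303264 ≈ -1.3897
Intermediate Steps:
c(m, X) = m²
b(M) = M²
(1048 - 1*1364)/(-1664) - 4606/b(54) = (1048 - 1*1364)/(-1664) - 4606/(54²) = (1048 - 1364)*(-1/1664) - 4606/2916 = -316*(-1/1664) - 4606*1/2916 = 79/416 - 2303/1458 = -421433/303264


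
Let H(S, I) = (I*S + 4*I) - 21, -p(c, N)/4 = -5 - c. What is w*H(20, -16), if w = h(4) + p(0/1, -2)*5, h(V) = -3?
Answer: -39285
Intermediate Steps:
p(c, N) = 20 + 4*c (p(c, N) = -4*(-5 - c) = 20 + 4*c)
H(S, I) = -21 + 4*I + I*S (H(S, I) = (4*I + I*S) - 21 = -21 + 4*I + I*S)
w = 97 (w = -3 + (20 + 4*(0/1))*5 = -3 + (20 + 4*(0*1))*5 = -3 + (20 + 4*0)*5 = -3 + (20 + 0)*5 = -3 + 20*5 = -3 + 100 = 97)
w*H(20, -16) = 97*(-21 + 4*(-16) - 16*20) = 97*(-21 - 64 - 320) = 97*(-405) = -39285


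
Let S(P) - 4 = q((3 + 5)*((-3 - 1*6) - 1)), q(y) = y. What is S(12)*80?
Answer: -6080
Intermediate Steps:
S(P) = -76 (S(P) = 4 + (3 + 5)*((-3 - 1*6) - 1) = 4 + 8*((-3 - 6) - 1) = 4 + 8*(-9 - 1) = 4 + 8*(-10) = 4 - 80 = -76)
S(12)*80 = -76*80 = -6080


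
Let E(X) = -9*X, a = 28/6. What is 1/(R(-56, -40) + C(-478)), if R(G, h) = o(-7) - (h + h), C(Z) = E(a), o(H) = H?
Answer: 1/31 ≈ 0.032258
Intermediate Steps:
a = 14/3 (a = 28*(⅙) = 14/3 ≈ 4.6667)
C(Z) = -42 (C(Z) = -9*14/3 = -42)
R(G, h) = -7 - 2*h (R(G, h) = -7 - (h + h) = -7 - 2*h)
1/(R(-56, -40) + C(-478)) = 1/((-7 - 2*(-40)) - 42) = 1/((-7 + 80) - 42) = 1/(73 - 42) = 1/31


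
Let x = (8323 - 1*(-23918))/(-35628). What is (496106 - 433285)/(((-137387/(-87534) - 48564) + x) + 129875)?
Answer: 32652904132332/42263924305469 ≈ 0.77260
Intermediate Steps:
x = -10747/11876 (x = (8323 + 23918)*(-1/35628) = 32241*(-1/35628) = -10747/11876 ≈ -0.90493)
(496106 - 433285)/(((-137387/(-87534) - 48564) + x) + 129875) = (496106 - 433285)/(((-137387/(-87534) - 48564) - 10747/11876) + 129875) = 62821/(((-137387*(-1/87534) - 48564) - 10747/11876) + 129875) = 62821/(((137387/87534 - 48564) - 10747/11876) + 129875) = 62821/((-4250863789/87534 - 10747/11876) + 129875) = 62821/(-25242099543031/519776892 + 129875) = 62821/(42263924305469/519776892) = 62821*(519776892/42263924305469) = 32652904132332/42263924305469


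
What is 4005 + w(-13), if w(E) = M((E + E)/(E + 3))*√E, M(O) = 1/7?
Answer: 4005 + I*√13/7 ≈ 4005.0 + 0.51508*I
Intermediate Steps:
M(O) = ⅐
w(E) = √E/7
4005 + w(-13) = 4005 + √(-13)/7 = 4005 + (I*√13)/7 = 4005 + I*√13/7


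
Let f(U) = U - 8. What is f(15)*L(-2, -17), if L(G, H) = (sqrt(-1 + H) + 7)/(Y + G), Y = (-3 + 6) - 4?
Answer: -49/3 - 7*I*sqrt(2) ≈ -16.333 - 9.8995*I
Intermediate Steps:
Y = -1 (Y = 3 - 4 = -1)
f(U) = -8 + U
L(G, H) = (7 + sqrt(-1 + H))/(-1 + G) (L(G, H) = (sqrt(-1 + H) + 7)/(-1 + G) = (7 + sqrt(-1 + H))/(-1 + G))
f(15)*L(-2, -17) = (-8 + 15)*((7 + sqrt(-1 - 17))/(-1 - 2)) = 7*((7 + sqrt(-18))/(-3)) = 7*(-(7 + 3*I*sqrt(2))/3) = 7*(-7/3 - I*sqrt(2)) = -49/3 - 7*I*sqrt(2)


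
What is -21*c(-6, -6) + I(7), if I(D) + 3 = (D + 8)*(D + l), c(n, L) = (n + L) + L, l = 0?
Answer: 480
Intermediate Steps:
c(n, L) = n + 2*L (c(n, L) = (L + n) + L = n + 2*L)
I(D) = -3 + D*(8 + D) (I(D) = -3 + (D + 8)*(D + 0) = -3 + (8 + D)*D = -3 + D*(8 + D))
-21*c(-6, -6) + I(7) = -21*(-6 + 2*(-6)) + (-3 + 7² + 8*7) = -21*(-6 - 12) + (-3 + 49 + 56) = -21*(-18) + 102 = 378 + 102 = 480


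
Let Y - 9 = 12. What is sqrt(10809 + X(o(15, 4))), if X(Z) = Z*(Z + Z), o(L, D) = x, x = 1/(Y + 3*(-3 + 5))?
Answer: sqrt(7879763)/27 ≈ 103.97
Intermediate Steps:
Y = 21 (Y = 9 + 12 = 21)
x = 1/27 (x = 1/(21 + 3*(-3 + 5)) = 1/(21 + 3*2) = 1/(21 + 6) = 1/27 ≈ 0.037037)
o(L, D) = 1/27
X(Z) = 2*Z**2 (X(Z) = Z*(2*Z) = 2*Z**2)
sqrt(10809 + X(o(15, 4))) = sqrt(10809 + 2*(1/27)**2) = sqrt(10809 + 2*(1/729)) = sqrt(10809 + 2/729) = sqrt(7879763/729) = sqrt(7879763)/27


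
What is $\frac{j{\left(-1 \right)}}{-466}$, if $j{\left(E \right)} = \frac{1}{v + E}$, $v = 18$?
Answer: $- \frac{1}{7922} \approx -0.00012623$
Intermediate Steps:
$j{\left(E \right)} = \frac{1}{18 + E}$
$\frac{j{\left(-1 \right)}}{-466} = \frac{1}{\left(18 - 1\right) \left(-466\right)} = \frac{1}{17} \left(- \frac{1}{466}\right) = - \frac{1}{7922}$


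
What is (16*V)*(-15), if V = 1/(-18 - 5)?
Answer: 240/23 ≈ 10.435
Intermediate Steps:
V = -1/23 (V = 1/(-23) = -1/23 ≈ -0.043478)
(16*V)*(-15) = (16*(-1/23))*(-15) = -16/23*(-15) = 240/23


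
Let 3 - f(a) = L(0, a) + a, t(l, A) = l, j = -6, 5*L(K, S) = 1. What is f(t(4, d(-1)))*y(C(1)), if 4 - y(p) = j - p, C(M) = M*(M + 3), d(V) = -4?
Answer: -84/5 ≈ -16.800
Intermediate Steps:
L(K, S) = ⅕ (L(K, S) = (⅕)*1 = ⅕)
C(M) = M*(3 + M)
f(a) = 14/5 - a (f(a) = 3 - (⅕ + a) = 3 + (-⅕ - a) = 14/5 - a)
y(p) = 10 + p (y(p) = 4 - (-6 - p) = 4 + (6 + p) = 10 + p)
f(t(4, d(-1)))*y(C(1)) = (14/5 - 1*4)*(10 + 1*(3 + 1)) = (14/5 - 4)*(10 + 1*4) = -6*(10 + 4)/5 = -6/5*14 = -84/5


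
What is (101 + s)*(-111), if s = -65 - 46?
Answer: 1110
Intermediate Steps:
s = -111
(101 + s)*(-111) = (101 - 111)*(-111) = -10*(-111) = 1110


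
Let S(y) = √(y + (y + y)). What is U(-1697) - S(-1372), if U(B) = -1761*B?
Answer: 2988417 - 14*I*√21 ≈ 2.9884e+6 - 64.156*I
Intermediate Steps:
S(y) = √3*√y (S(y) = √(y + 2*y) = √(3*y) = √3*√y)
U(-1697) - S(-1372) = -1761*(-1697) - √3*√(-1372) = 2988417 - √3*14*I*√7 = 2988417 - 14*I*√21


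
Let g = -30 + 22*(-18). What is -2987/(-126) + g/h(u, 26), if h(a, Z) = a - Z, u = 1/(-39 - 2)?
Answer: 5387845/134442 ≈ 40.076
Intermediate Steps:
g = -426 (g = -30 - 396 = -426)
u = -1/41 (u = 1/(-41) = -1/41 ≈ -0.024390)
-2987/(-126) + g/h(u, 26) = -2987/(-126) - 426/(-1/41 - 1*26) = -2987*(-1/126) - 426/(-1/41 - 26) = 2987/126 - 426/(-1067/41) = 2987/126 - 426*(-41/1067) = 2987/126 + 17466/1067 = 5387845/134442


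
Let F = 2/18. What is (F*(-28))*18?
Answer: -56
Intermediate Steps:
F = 1/9 (F = 2*(1/18) = 1/9 ≈ 0.11111)
(F*(-28))*18 = ((1/9)*(-28))*18 = -28/9*18 = -56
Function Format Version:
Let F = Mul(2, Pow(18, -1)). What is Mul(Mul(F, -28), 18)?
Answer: -56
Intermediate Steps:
F = Rational(1, 9) (F = Mul(2, Rational(1, 18)) = Rational(1, 9) ≈ 0.11111)
Mul(Mul(F, -28), 18) = Mul(Mul(Rational(1, 9), -28), 18) = Mul(Rational(-28, 9), 18) = -56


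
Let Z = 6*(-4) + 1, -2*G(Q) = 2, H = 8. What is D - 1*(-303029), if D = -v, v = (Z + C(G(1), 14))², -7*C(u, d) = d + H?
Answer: 14814932/49 ≈ 3.0235e+5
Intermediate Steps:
G(Q) = -1 (G(Q) = -½*2 = -1)
C(u, d) = -8/7 - d/7 (C(u, d) = -(d + 8)/7 = -(8 + d)/7 = -8/7 - d/7)
Z = -23 (Z = -24 + 1 = -23)
v = 33489/49 (v = (-23 + (-8/7 - ⅐*14))² = (-23 + (-8/7 - 2))² = (-23 - 22/7)² = (-183/7)² = 33489/49 ≈ 683.45)
D = -33489/49 (D = -1*33489/49 = -33489/49 ≈ -683.45)
D - 1*(-303029) = -33489/49 - 1*(-303029) = -33489/49 + 303029 = 14814932/49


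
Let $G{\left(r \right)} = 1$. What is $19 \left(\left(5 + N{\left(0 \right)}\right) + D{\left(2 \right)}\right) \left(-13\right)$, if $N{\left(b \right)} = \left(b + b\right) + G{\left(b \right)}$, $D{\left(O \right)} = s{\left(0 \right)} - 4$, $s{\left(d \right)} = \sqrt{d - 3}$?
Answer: $-494 - 247 i \sqrt{3} \approx -494.0 - 427.82 i$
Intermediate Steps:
$s{\left(d \right)} = \sqrt{-3 + d}$
$D{\left(O \right)} = -4 + i \sqrt{3}$ ($D{\left(O \right)} = \sqrt{-3 + 0} - 4 = \sqrt{-3} - 4 = i \sqrt{3} - 4 = -4 + i \sqrt{3}$)
$N{\left(b \right)} = 1 + 2 b$ ($N{\left(b \right)} = \left(b + b\right) + 1 = 2 b + 1 = 1 + 2 b$)
$19 \left(\left(5 + N{\left(0 \right)}\right) + D{\left(2 \right)}\right) \left(-13\right) = 19 \left(\left(5 + \left(1 + 2 \cdot 0\right)\right) - \left(4 - i \sqrt{3}\right)\right) \left(-13\right) = 19 \left(\left(5 + \left(1 + 0\right)\right) - \left(4 - i \sqrt{3}\right)\right) \left(-13\right) = 19 \left(\left(5 + 1\right) - \left(4 - i \sqrt{3}\right)\right) \left(-13\right) = 19 \left(6 - \left(4 - i \sqrt{3}\right)\right) \left(-13\right) = 19 \left(2 + i \sqrt{3}\right) \left(-13\right) = \left(38 + 19 i \sqrt{3}\right) \left(-13\right) = -494 - 247 i \sqrt{3}$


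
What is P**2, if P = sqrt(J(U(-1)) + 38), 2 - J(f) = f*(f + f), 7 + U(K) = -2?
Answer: -122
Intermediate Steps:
U(K) = -9 (U(K) = -7 - 2 = -9)
J(f) = 2 - 2*f**2 (J(f) = 2 - f*(f + f) = 2 - f*2*f = 2 - 2*f**2)
P = I*sqrt(122) (P = sqrt((2 - 2*(-9)**2) + 38) = sqrt((2 - 2*81) + 38) = sqrt((2 - 162) + 38) = sqrt(-160 + 38) = sqrt(-122) = I*sqrt(122) ≈ 11.045*I)
P**2 = (I*sqrt(122))**2 = -122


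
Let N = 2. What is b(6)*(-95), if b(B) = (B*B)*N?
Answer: -6840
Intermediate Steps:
b(B) = 2*B**2 (b(B) = (B*B)*2 = B**2*2 = 2*B**2)
b(6)*(-95) = (2*6**2)*(-95) = (2*36)*(-95) = 72*(-95) = -6840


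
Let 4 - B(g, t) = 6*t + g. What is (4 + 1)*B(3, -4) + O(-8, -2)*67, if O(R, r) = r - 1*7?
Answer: -478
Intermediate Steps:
O(R, r) = -7 + r (O(R, r) = r - 7 = -7 + r)
B(g, t) = 4 - g - 6*t (B(g, t) = 4 - (6*t + g) = 4 - (g + 6*t) = 4 + (-g - 6*t) = 4 - g - 6*t)
(4 + 1)*B(3, -4) + O(-8, -2)*67 = (4 + 1)*(4 - 1*3 - 6*(-4)) + (-7 - 2)*67 = 5*(4 - 3 + 24) - 9*67 = 5*25 - 603 = 125 - 603 = -478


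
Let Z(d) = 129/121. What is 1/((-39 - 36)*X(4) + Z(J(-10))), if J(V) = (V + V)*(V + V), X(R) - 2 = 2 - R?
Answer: 121/129 ≈ 0.93798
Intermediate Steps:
X(R) = 4 - R (X(R) = 2 + (2 - R) = 4 - R)
J(V) = 4*V² (J(V) = (2*V)*(2*V) = 4*V²)
Z(d) = 129/121 (Z(d) = 129*(1/121) = 129/121)
1/((-39 - 36)*X(4) + Z(J(-10))) = 1/((-39 - 36)*(4 - 1*4) + 129/121) = 1/(-75*(4 - 4) + 129/121) = 1/(-75*0 + 129/121) = 1/(0 + 129/121) = 1/(129/121) = 121/129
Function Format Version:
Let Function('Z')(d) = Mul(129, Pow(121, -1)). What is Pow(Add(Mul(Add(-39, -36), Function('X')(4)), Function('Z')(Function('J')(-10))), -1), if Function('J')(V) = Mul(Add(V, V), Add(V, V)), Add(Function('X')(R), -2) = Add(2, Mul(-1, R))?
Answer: Rational(121, 129) ≈ 0.93798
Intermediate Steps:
Function('X')(R) = Add(4, Mul(-1, R)) (Function('X')(R) = Add(2, Add(2, Mul(-1, R))) = Add(4, Mul(-1, R)))
Function('J')(V) = Mul(4, Pow(V, 2)) (Function('J')(V) = Mul(Mul(2, V), Mul(2, V)) = Mul(4, Pow(V, 2)))
Function('Z')(d) = Rational(129, 121) (Function('Z')(d) = Mul(129, Rational(1, 121)) = Rational(129, 121))
Pow(Add(Mul(Add(-39, -36), Function('X')(4)), Function('Z')(Function('J')(-10))), -1) = Pow(Add(Mul(Add(-39, -36), Add(4, Mul(-1, 4))), Rational(129, 121)), -1) = Pow(Add(Mul(-75, Add(4, -4)), Rational(129, 121)), -1) = Pow(Add(Mul(-75, 0), Rational(129, 121)), -1) = Pow(Add(0, Rational(129, 121)), -1) = Pow(Rational(129, 121), -1) = Rational(121, 129)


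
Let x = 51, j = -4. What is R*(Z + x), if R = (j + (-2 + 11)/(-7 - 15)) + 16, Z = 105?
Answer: 19890/11 ≈ 1808.2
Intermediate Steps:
R = 255/22 (R = (-4 + (-2 + 11)/(-7 - 15)) + 16 = (-4 + 9/(-22)) + 16 = (-4 + 9*(-1/22)) + 16 = (-4 - 9/22) + 16 = -97/22 + 16 = 255/22 ≈ 11.591)
R*(Z + x) = 255*(105 + 51)/22 = (255/22)*156 = 19890/11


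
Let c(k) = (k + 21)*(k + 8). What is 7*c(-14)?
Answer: -294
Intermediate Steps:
c(k) = (8 + k)*(21 + k) (c(k) = (21 + k)*(8 + k) = (8 + k)*(21 + k))
7*c(-14) = 7*(168 + (-14)² + 29*(-14)) = 7*(168 + 196 - 406) = 7*(-42) = -294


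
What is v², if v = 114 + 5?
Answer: 14161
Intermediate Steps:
v = 119
v² = 119² = 14161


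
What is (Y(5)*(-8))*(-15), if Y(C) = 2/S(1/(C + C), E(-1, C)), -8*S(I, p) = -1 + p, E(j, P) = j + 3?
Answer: -1920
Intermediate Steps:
E(j, P) = 3 + j
S(I, p) = ⅛ - p/8 (S(I, p) = -(-1 + p)/8 = ⅛ - p/8)
Y(C) = -16 (Y(C) = 2/(⅛ - (3 - 1)/8) = 2/(⅛ - ⅛*2) = 2/(⅛ - ¼) = 2/(-⅛) = 2*(-8) = -16)
(Y(5)*(-8))*(-15) = -16*(-8)*(-15) = 128*(-15) = -1920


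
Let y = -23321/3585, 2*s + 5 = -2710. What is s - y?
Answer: -9686633/7170 ≈ -1351.0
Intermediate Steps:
s = -2715/2 (s = -5/2 + (½)*(-2710) = -5/2 - 1355 = -2715/2 ≈ -1357.5)
y = -23321/3585 (y = -23321*1/3585 = -23321/3585 ≈ -6.5052)
s - y = -2715/2 - 1*(-23321/3585) = -2715/2 + 23321/3585 = -9686633/7170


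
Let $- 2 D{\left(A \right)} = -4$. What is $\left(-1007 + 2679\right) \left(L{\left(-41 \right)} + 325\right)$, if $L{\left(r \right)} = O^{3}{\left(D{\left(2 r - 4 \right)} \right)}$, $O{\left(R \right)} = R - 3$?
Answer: $541728$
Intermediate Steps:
$D{\left(A \right)} = 2$ ($D{\left(A \right)} = \left(- \frac{1}{2}\right) \left(-4\right) = 2$)
$O{\left(R \right)} = -3 + R$
$L{\left(r \right)} = -1$ ($L{\left(r \right)} = \left(-3 + 2\right)^{3} = \left(-1\right)^{3} = -1$)
$\left(-1007 + 2679\right) \left(L{\left(-41 \right)} + 325\right) = \left(-1007 + 2679\right) \left(-1 + 325\right) = 1672 \cdot 324 = 541728$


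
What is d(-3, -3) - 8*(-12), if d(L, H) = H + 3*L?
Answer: 84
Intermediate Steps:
d(-3, -3) - 8*(-12) = (-3 + 3*(-3)) - 8*(-12) = (-3 - 9) + 96 = -12 + 96 = 84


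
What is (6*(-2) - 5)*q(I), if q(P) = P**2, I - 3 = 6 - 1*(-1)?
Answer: -1700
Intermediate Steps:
I = 10 (I = 3 + (6 - 1*(-1)) = 3 + (6 + 1) = 3 + 7 = 10)
(6*(-2) - 5)*q(I) = (6*(-2) - 5)*10**2 = (-12 - 5)*100 = -17*100 = -1700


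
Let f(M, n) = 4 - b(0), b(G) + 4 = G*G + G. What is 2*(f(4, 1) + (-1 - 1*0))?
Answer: 14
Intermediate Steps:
b(G) = -4 + G + G**2 (b(G) = -4 + (G*G + G) = -4 + (G**2 + G) = -4 + (G + G**2) = -4 + G + G**2)
f(M, n) = 8 (f(M, n) = 4 - (-4 + 0 + 0**2) = 4 - (-4 + 0 + 0) = 4 - 1*(-4) = 4 + 4 = 8)
2*(f(4, 1) + (-1 - 1*0)) = 2*(8 + (-1 - 1*0)) = 2*(8 + (-1 + 0)) = 2*(8 - 1) = 2*7 = 14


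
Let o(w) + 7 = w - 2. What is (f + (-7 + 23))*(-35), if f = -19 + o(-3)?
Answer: 525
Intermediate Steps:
o(w) = -9 + w (o(w) = -7 + (w - 2) = -7 + (-2 + w) = -9 + w)
f = -31 (f = -19 + (-9 - 3) = -19 - 12 = -31)
(f + (-7 + 23))*(-35) = (-31 + (-7 + 23))*(-35) = (-31 + 16)*(-35) = -15*(-35) = 525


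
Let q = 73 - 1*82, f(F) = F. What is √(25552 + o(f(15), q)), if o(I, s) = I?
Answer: √25567 ≈ 159.90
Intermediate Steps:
q = -9 (q = 73 - 82 = -9)
√(25552 + o(f(15), q)) = √(25552 + 15) = √25567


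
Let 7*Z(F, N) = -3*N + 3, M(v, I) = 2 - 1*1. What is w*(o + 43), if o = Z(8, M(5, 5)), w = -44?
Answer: -1892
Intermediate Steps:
M(v, I) = 1 (M(v, I) = 2 - 1 = 1)
Z(F, N) = 3/7 - 3*N/7 (Z(F, N) = (-3*N + 3)/7 = (3 - 3*N)/7 = 3/7 - 3*N/7)
o = 0 (o = 3/7 - 3/7*1 = 3/7 - 3/7 = 0)
w*(o + 43) = -44*(0 + 43) = -44*43 = -1892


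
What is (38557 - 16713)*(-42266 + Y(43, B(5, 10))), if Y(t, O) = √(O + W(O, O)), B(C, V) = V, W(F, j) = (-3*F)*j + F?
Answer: -923258504 + 43688*I*√70 ≈ -9.2326e+8 + 3.6552e+5*I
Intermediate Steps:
W(F, j) = F - 3*F*j (W(F, j) = -3*F*j + F = F - 3*F*j)
Y(t, O) = √(O + O*(1 - 3*O))
(38557 - 16713)*(-42266 + Y(43, B(5, 10))) = (38557 - 16713)*(-42266 + √(10*(2 - 3*10))) = 21844*(-42266 + √(10*(2 - 30))) = 21844*(-42266 + √(10*(-28))) = 21844*(-42266 + √(-280)) = 21844*(-42266 + 2*I*√70) = -923258504 + 43688*I*√70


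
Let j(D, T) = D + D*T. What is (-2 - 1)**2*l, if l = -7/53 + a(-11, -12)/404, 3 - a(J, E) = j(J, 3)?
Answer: -3033/21412 ≈ -0.14165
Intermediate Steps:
a(J, E) = 3 - 4*J (a(J, E) = 3 - J*(1 + 3) = 3 - J*4 = 3 - 4*J)
l = -337/21412 (l = -7/53 + (3 - 4*(-11))/404 = -7*1/53 + (3 + 44)*(1/404) = -7/53 + 47*(1/404) = -7/53 + 47/404 = -337/21412 ≈ -0.015739)
(-2 - 1)**2*l = (-2 - 1)**2*(-337/21412) = (-3)**2*(-337/21412) = 9*(-337/21412) = -3033/21412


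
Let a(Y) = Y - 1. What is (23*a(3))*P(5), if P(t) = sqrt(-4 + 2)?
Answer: 46*I*sqrt(2) ≈ 65.054*I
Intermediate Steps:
a(Y) = -1 + Y
P(t) = I*sqrt(2) (P(t) = sqrt(-2) = I*sqrt(2))
(23*a(3))*P(5) = (23*(-1 + 3))*(I*sqrt(2)) = (23*2)*(I*sqrt(2)) = 46*(I*sqrt(2)) = 46*I*sqrt(2)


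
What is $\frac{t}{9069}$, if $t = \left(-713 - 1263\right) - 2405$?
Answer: $- \frac{4381}{9069} \approx -0.48307$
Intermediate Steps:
$t = -4381$ ($t = -1976 - 2405 = -4381$)
$\frac{t}{9069} = - \frac{4381}{9069}$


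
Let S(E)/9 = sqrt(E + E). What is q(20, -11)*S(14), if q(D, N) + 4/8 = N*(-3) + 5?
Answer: 675*sqrt(7) ≈ 1785.9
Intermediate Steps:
q(D, N) = 9/2 - 3*N (q(D, N) = -1/2 + (N*(-3) + 5) = -1/2 + (-3*N + 5) = -1/2 + (5 - 3*N) = 9/2 - 3*N)
S(E) = 9*sqrt(2)*sqrt(E) (S(E) = 9*sqrt(E + E) = 9*sqrt(2*E) = 9*(sqrt(2)*sqrt(E)) = 9*sqrt(2)*sqrt(E))
q(20, -11)*S(14) = (9/2 - 3*(-11))*(9*sqrt(2)*sqrt(14)) = (9/2 + 33)*(18*sqrt(7)) = 75*(18*sqrt(7))/2 = 675*sqrt(7)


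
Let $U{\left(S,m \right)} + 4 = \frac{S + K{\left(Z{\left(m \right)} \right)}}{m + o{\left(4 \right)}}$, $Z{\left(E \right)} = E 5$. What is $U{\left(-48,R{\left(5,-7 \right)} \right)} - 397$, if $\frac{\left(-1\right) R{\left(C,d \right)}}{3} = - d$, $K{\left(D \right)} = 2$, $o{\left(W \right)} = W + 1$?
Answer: $- \frac{3185}{8} \approx -398.13$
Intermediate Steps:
$o{\left(W \right)} = 1 + W$
$Z{\left(E \right)} = 5 E$
$R{\left(C,d \right)} = 3 d$ ($R{\left(C,d \right)} = - 3 \left(- d\right) = 3 d$)
$U{\left(S,m \right)} = -4 + \frac{2 + S}{5 + m}$ ($U{\left(S,m \right)} = -4 + \frac{S + 2}{m + \left(1 + 4\right)} = -4 + \frac{2 + S}{m + 5} = -4 + \frac{2 + S}{5 + m}$)
$U{\left(-48,R{\left(5,-7 \right)} \right)} - 397 = \frac{-18 - 48 - 4 \cdot 3 \left(-7\right)}{5 + 3 \left(-7\right)} - 397 = \frac{-18 - 48 - -84}{5 - 21} - 397 = \frac{-18 - 48 + 84}{-16} - 397 = \left(- \frac{1}{16}\right) 18 - 397 = - \frac{9}{8} - 397 = - \frac{3185}{8}$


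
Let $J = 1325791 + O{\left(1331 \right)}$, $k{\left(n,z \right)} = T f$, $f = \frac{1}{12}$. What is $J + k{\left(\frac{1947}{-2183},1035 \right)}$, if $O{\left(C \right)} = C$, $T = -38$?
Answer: $\frac{7962713}{6} \approx 1.3271 \cdot 10^{6}$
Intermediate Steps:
$f = \frac{1}{12} \approx 0.083333$
$k{\left(n,z \right)} = - \frac{19}{6}$ ($k{\left(n,z \right)} = \left(-38\right) \frac{1}{12} = - \frac{19}{6}$)
$J = 1327122$ ($J = 1325791 + 1331 = 1327122$)
$J + k{\left(\frac{1947}{-2183},1035 \right)} = 1327122 - \frac{19}{6} = \frac{7962713}{6}$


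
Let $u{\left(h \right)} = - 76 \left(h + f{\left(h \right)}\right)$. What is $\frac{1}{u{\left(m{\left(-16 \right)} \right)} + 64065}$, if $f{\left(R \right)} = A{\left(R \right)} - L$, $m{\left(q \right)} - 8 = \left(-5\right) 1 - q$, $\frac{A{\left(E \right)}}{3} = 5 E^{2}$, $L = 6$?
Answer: $- \frac{1}{348463} \approx -2.8697 \cdot 10^{-6}$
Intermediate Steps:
$A{\left(E \right)} = 15 E^{2}$ ($A{\left(E \right)} = 3 \cdot 5 E^{2} = 15 E^{2}$)
$m{\left(q \right)} = 3 - q$ ($m{\left(q \right)} = 8 - \left(5 + q\right) = 3 - q$)
$f{\left(R \right)} = -6 + 15 R^{2}$ ($f{\left(R \right)} = 15 R^{2} - 6 = -6 + 15 R^{2}$)
$u{\left(h \right)} = 456 - 1140 h^{2} - 76 h$ ($u{\left(h \right)} = - 76 \left(h + \left(-6 + 15 h^{2}\right)\right) = - 76 \left(-6 + h + 15 h^{2}\right) = 456 - 1140 h^{2} - 76 h$)
$\frac{1}{u{\left(m{\left(-16 \right)} \right)} + 64065} = \frac{1}{\left(456 - 1140 \left(3 - -16\right)^{2} - 76 \left(3 - -16\right)\right) + 64065} = \frac{1}{\left(456 - 1140 \left(3 + 16\right)^{2} - 76 \left(3 + 16\right)\right) + 64065} = \frac{1}{\left(456 - 1140 \cdot 19^{2} - 1444\right) + 64065} = \frac{1}{\left(456 - 411540 - 1444\right) + 64065} = \frac{1}{-412528 + 64065} = \frac{1}{-348463} = - \frac{1}{348463}$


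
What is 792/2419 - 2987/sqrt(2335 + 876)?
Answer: 792/2419 - 2987*sqrt(19)/247 ≈ -52.385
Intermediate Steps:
792/2419 - 2987/sqrt(2335 + 876) = 792*(1/2419) - 2987*sqrt(19)/247 = 792/2419 - 2987*sqrt(19)/247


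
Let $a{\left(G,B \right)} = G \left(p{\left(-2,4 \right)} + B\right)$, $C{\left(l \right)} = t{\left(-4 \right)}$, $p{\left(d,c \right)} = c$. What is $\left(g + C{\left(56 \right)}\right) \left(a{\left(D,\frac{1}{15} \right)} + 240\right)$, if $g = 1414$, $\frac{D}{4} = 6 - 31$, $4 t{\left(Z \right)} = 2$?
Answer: $-235750$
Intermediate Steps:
$t{\left(Z \right)} = \frac{1}{2}$ ($t{\left(Z \right)} = \frac{1}{4} \cdot 2 = \frac{1}{2}$)
$D = -100$ ($D = 4 \left(6 - 31\right) = 4 \left(-25\right) = -100$)
$C{\left(l \right)} = \frac{1}{2}$
$a{\left(G,B \right)} = G \left(4 + B\right)$
$\left(g + C{\left(56 \right)}\right) \left(a{\left(D,\frac{1}{15} \right)} + 240\right) = \left(1414 + \frac{1}{2}\right) \left(- 100 \left(4 + \frac{1}{15}\right) + 240\right) = \frac{2829 \left(- 100 \left(4 + \frac{1}{15}\right) + 240\right)}{2} = \frac{2829 \left(\left(-100\right) \frac{61}{15} + 240\right)}{2} = \frac{2829 \left(- \frac{1220}{3} + 240\right)}{2} = \frac{2829}{2} \left(- \frac{500}{3}\right) = -235750$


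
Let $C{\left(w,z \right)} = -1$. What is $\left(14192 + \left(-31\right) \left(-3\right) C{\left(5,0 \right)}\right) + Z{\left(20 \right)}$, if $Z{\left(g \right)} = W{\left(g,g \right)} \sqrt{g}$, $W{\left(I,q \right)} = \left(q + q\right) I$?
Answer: $14099 + 1600 \sqrt{5} \approx 17677.0$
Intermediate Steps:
$W{\left(I,q \right)} = 2 I q$ ($W{\left(I,q \right)} = 2 q I = 2 I q$)
$Z{\left(g \right)} = 2 g^{\frac{5}{2}}$ ($Z{\left(g \right)} = 2 g g \sqrt{g} = 2 g^{2} \sqrt{g} = 2 g^{\frac{5}{2}}$)
$\left(14192 + \left(-31\right) \left(-3\right) C{\left(5,0 \right)}\right) + Z{\left(20 \right)} = \left(14192 + \left(-31\right) \left(-3\right) \left(-1\right)\right) + 2 \cdot 20^{\frac{5}{2}} = \left(14192 + 93 \left(-1\right)\right) + 2 \cdot 800 \sqrt{5} = \left(14192 - 93\right) + 1600 \sqrt{5} = 14099 + 1600 \sqrt{5}$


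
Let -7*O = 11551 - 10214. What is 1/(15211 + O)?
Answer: 1/15020 ≈ 6.6578e-5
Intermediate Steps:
O = -191 (O = -(11551 - 10214)/7 = -⅐*1337 = -191)
1/(15211 + O) = 1/(15211 - 191) = 1/15020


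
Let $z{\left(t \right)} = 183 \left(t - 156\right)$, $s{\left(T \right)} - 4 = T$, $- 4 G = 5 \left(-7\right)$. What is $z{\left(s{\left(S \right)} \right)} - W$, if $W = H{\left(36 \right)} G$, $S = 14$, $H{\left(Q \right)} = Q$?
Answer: $-25569$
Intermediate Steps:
$G = \frac{35}{4}$ ($G = - \frac{5 \left(-7\right)}{4} = \left(- \frac{1}{4}\right) \left(-35\right) = \frac{35}{4} \approx 8.75$)
$s{\left(T \right)} = 4 + T$
$z{\left(t \right)} = -28548 + 183 t$ ($z{\left(t \right)} = 183 \left(-156 + t\right) = -28548 + 183 t$)
$W = 315$ ($W = 36 \cdot \frac{35}{4} = 315$)
$z{\left(s{\left(S \right)} \right)} - W = \left(-28548 + 183 \left(4 + 14\right)\right) - 315 = \left(-28548 + 183 \cdot 18\right) - 315 = \left(-28548 + 3294\right) - 315 = -25254 - 315 = -25569$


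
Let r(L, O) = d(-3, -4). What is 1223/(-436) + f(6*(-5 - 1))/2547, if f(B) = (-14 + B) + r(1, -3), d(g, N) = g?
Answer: -3138089/1110492 ≈ -2.8259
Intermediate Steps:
r(L, O) = -3
f(B) = -17 + B (f(B) = (-14 + B) - 3 = -17 + B)
1223/(-436) + f(6*(-5 - 1))/2547 = 1223/(-436) + (-17 + 6*(-5 - 1))/2547 = 1223*(-1/436) + (-17 + 6*(-6))*(1/2547) = -1223/436 + (-17 - 36)*(1/2547) = -1223/436 - 53*1/2547 = -1223/436 - 53/2547 = -3138089/1110492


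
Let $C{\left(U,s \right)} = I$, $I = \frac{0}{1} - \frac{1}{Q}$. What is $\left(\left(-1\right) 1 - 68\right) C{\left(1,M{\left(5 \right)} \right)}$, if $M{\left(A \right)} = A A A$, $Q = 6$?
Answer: $\frac{23}{2} \approx 11.5$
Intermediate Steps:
$I = - \frac{1}{6}$ ($I = \frac{0}{1} - \frac{1}{6} = 0 \cdot 1 - \frac{1}{6} = 0 - \frac{1}{6} = - \frac{1}{6} \approx -0.16667$)
$M{\left(A \right)} = A^{3}$ ($M{\left(A \right)} = A^{2} A = A^{3}$)
$C{\left(U,s \right)} = - \frac{1}{6}$
$\left(\left(-1\right) 1 - 68\right) C{\left(1,M{\left(5 \right)} \right)} = \left(\left(-1\right) 1 - 68\right) \left(- \frac{1}{6}\right) = \left(-1 - 68\right) \left(- \frac{1}{6}\right) = \left(-69\right) \left(- \frac{1}{6}\right) = \frac{23}{2}$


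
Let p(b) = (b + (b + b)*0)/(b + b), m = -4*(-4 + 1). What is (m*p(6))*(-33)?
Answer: -198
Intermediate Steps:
m = 12 (m = -4*(-3) = 12)
p(b) = 1/2 (p(b) = (b + (2*b)*0)/((2*b)) = (b + 0)*(1/(2*b)) = b*(1/(2*b)) = 1/2)
(m*p(6))*(-33) = (12*(1/2))*(-33) = 6*(-33) = -198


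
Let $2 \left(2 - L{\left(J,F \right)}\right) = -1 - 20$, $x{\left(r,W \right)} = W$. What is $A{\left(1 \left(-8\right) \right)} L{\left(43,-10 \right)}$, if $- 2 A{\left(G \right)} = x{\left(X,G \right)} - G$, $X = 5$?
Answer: $0$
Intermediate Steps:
$L{\left(J,F \right)} = \frac{25}{2}$ ($L{\left(J,F \right)} = 2 - \frac{-1 - 20}{2} = 2 - - \frac{21}{2} = 2 + \frac{21}{2} = \frac{25}{2}$)
$A{\left(G \right)} = 0$ ($A{\left(G \right)} = - \frac{G - G}{2} = \left(- \frac{1}{2}\right) 0 = 0$)
$A{\left(1 \left(-8\right) \right)} L{\left(43,-10 \right)} = 0 \cdot \frac{25}{2} = 0$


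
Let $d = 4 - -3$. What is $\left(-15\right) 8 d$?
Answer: $-840$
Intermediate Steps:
$d = 7$ ($d = 4 + 3 = 7$)
$\left(-15\right) 8 d = \left(-15\right) 8 \cdot 7 = \left(-120\right) 7 = -840$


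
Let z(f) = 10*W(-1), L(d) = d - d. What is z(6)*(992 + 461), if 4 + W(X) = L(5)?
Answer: -58120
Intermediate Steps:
L(d) = 0
W(X) = -4 (W(X) = -4 + 0 = -4)
z(f) = -40 (z(f) = 10*(-4) = -40)
z(6)*(992 + 461) = -40*(992 + 461) = -40*1453 = -58120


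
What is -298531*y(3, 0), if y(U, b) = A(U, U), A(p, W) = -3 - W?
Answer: 1791186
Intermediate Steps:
y(U, b) = -3 - U
-298531*y(3, 0) = -298531*(-3 - 1*3) = -298531*(-3 - 3) = -298531*(-6) = 1791186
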